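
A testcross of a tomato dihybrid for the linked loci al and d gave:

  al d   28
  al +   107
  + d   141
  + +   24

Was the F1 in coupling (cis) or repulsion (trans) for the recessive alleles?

trans

The two most frequent classes are + d (141) and al + (107); these are the parental (non-recombinant) types.
So the F1 carried + d on one chromosome and al + on the other — the recessive alleles are on opposite chromosomes (trans / repulsion).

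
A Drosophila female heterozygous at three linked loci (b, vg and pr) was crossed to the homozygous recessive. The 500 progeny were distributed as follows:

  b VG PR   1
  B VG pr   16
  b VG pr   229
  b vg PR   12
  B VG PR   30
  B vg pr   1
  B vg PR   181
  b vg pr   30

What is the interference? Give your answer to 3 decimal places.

0.462

The two most frequent reciprocal classes, b VG pr and B vg PR, are the parental types, so the F1 was b VG pr / B vg PR.
The two rarest classes, b VG PR and B vg pr, are the double crossovers. Comparing them with the parentals, only the pr allele has switched, so pr is the middle locus and the order is vg – pr – b.
vg–pr: (60 + 2)/500 = 0.1240; pr–b: (28 + 2)/500 = 0.0600.
Expected DCO frequency = 0.1240 × 0.0600 ≈ 0.00744; observed = 2/500 ≈ 0.00400.
Coefficient of coincidence = 0.00400/0.00744 ≈ 0.538; interference = 1 − 0.538 = 0.462.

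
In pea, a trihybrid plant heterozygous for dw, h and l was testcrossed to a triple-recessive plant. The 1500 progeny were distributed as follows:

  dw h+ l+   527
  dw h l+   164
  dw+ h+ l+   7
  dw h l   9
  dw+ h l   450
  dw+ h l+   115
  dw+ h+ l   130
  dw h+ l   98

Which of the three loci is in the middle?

The two most frequent reciprocal classes, dw h+ l+ and dw+ h l, are the parental types, so the F1 was dw h+ l+ / dw+ h l.
The two rarest classes, dw+ h+ l+ and dw h l, are the double crossovers. Comparing them with the parentals, only the dw allele has switched, so dw is the middle locus and the order is h – dw – l.

dw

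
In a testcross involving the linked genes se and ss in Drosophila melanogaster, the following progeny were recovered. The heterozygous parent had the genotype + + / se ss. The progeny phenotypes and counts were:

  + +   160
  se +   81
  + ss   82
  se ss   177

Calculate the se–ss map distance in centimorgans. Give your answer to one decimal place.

The recombinant classes are + ss and se +: 82 + 81 = 163.
Recombination frequency = 163/500 = 0.3260 ≈ 32.6%, i.e. 32.6 centimorgans.

32.6 centimorgans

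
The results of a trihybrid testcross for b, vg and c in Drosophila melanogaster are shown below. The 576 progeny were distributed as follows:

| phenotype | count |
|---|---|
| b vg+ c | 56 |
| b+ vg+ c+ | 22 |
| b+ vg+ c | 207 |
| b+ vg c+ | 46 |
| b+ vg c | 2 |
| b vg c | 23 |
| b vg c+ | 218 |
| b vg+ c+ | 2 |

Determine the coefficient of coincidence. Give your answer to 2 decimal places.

The two most frequent reciprocal classes, b vg c+ and b+ vg+ c, are the parental types, so the F1 was b vg c+ / b+ vg+ c.
The two rarest classes, b vg+ c+ and b+ vg c, are the double crossovers. Comparing them with the parentals, only the vg allele has switched, so vg is the middle locus and the order is c – vg – b.
c–vg: (45 + 4)/576 = 0.0851; vg–b: (102 + 4)/576 = 0.1840.
Expected DCO frequency = 0.0851 × 0.1840 ≈ 0.01566; observed = 4/576 ≈ 0.00694.
Coefficient of coincidence = 0.00694/0.01566 ≈ 0.44.

0.44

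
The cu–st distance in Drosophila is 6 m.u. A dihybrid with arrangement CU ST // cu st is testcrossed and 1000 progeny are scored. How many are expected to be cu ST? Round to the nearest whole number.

A map distance of 6 m.u. corresponds to a recombination frequency of 0.060.
The F1 is CU ST / cu st, so cu ST is a recombinant gamete class with expected frequency r/2 = 0.060/2 = 0.0300.
Expected number = 0.0300 × 1000 = 30.00 ≈ 30.

30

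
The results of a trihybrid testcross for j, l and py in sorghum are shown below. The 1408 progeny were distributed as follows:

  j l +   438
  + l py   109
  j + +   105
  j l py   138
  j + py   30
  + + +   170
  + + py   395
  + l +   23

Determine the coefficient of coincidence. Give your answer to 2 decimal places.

The two most frequent reciprocal classes, + + py and j l +, are the parental types, so the F1 was + + py / j l +.
The two rarest classes, j + py and + l +, are the double crossovers. Comparing them with the parentals, only the j allele has switched, so j is the middle locus and the order is l – j – py.
l–j: (214 + 53)/1408 = 0.1896; j–py: (308 + 53)/1408 = 0.2564.
Expected DCO frequency = 0.1896 × 0.2564 ≈ 0.04861; observed = 53/1408 ≈ 0.03764.
Coefficient of coincidence = 0.03764/0.04861 ≈ 0.77.

0.77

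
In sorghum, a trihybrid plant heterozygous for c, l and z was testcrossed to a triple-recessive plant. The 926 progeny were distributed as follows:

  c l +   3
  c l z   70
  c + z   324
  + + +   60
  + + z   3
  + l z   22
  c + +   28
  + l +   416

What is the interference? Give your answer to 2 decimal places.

The two most frequent reciprocal classes, + l + and c + z, are the parental types, so the F1 was + l + / c + z.
The two rarest classes, c l + and + + z, are the double crossovers. Comparing them with the parentals, only the c allele has switched, so c is the middle locus and the order is z – c – l.
z–c: (50 + 6)/926 = 0.0605; c–l: (130 + 6)/926 = 0.1469.
Expected DCO frequency = 0.0605 × 0.1469 ≈ 0.00889; observed = 6/926 ≈ 0.00648.
Coefficient of coincidence = 0.00648/0.00889 ≈ 0.73; interference = 1 − 0.73 = 0.27.

0.27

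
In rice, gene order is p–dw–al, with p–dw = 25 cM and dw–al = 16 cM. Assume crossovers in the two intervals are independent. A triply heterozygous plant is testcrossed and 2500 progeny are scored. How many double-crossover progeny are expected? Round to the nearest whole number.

Map distances give recombination frequencies of 0.250 and 0.160 for the two intervals.
With no interference, expected double-crossover frequency = 0.250 × 0.160 = 0.04000.
Expected number = 0.04000 × 2500 = 100.00 ≈ 100.

100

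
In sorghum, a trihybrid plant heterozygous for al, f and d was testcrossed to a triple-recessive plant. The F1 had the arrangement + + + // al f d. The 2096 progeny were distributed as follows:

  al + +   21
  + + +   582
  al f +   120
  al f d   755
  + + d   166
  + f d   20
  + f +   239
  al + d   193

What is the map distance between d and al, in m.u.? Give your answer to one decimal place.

15.6 m.u.

The two rarest classes, al + + and + f d, are the double crossovers. Comparing them with the parentals, only the al allele has switched, so al is the middle locus and the order is f – al – d.
Crossovers in the al–d interval produce the single-crossover classes + + d and al f + (166 + 120 = 286) plus the double crossovers (41).
RF(al–d) = (286 + 41) / 2096 = 327/2096 = 0.1560 → 15.6 m.u.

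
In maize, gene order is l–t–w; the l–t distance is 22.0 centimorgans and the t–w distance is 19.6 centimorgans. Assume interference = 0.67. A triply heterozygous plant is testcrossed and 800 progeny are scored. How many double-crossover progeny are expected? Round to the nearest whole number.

Map distances give recombination frequencies of 0.220 and 0.196 for the two intervals.
With interference 0.67 (so coincidence = 0.33), expected double-crossover frequency = 0.220 × 0.196 × 0.33 = 0.01423.
Expected number = 0.01423 × 800 = 11.38 ≈ 11.

11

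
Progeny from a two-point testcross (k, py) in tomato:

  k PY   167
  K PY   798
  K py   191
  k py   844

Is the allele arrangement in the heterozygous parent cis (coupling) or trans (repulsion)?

The two most frequent classes are K PY (798) and k py (844); these are the parental (non-recombinant) types.
So the F1 carried K PY on one chromosome and k py on the other — the recessive alleles are on the same chromosome (cis / coupling).

cis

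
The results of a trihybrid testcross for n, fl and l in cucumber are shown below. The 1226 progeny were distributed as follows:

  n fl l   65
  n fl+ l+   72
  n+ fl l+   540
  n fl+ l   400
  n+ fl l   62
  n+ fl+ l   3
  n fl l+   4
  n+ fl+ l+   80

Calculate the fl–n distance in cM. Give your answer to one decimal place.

12.4 cM

The two most frequent reciprocal classes, n+ fl l+ and n fl+ l, are the parental types, so the F1 was n+ fl l+ / n fl+ l.
The two rarest classes, n fl l+ and n+ fl+ l, are the double crossovers. Comparing them with the parentals, only the n allele has switched, so n is the middle locus and the order is fl – n – l.
Crossovers in the fl–n interval produce the single-crossover classes n+ fl+ l+ and n fl l (80 + 65 = 145) plus the double crossovers (7).
RF(fl–n) = (145 + 7) / 1226 = 152/1226 = 0.1240 → 12.4 cM.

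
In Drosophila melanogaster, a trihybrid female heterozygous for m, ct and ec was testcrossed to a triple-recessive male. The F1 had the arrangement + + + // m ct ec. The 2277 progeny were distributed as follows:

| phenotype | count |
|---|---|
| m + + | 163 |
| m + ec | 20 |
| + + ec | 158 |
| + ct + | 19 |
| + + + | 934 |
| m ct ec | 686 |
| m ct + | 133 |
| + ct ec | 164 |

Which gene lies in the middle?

ct

The two rarest classes, + ct + and m + ec, are the double crossovers. Comparing them with the parentals, only the ct allele has switched, so ct is the middle locus and the order is ec – ct – m.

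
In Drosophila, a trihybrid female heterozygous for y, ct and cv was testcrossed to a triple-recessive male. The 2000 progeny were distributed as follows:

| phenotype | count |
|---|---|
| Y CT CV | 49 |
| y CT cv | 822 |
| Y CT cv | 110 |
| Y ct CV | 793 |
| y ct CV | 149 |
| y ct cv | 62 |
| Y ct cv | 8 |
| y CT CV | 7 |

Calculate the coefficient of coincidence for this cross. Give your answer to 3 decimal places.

The two most frequent reciprocal classes, Y ct CV and y CT cv, are the parental types, so the F1 was Y ct CV / y CT cv.
The two rarest classes, Y ct cv and y CT CV, are the double crossovers. Comparing them with the parentals, only the cv allele has switched, so cv is the middle locus and the order is ct – cv – y.
ct–cv: (111 + 15)/2000 = 0.0630; cv–y: (259 + 15)/2000 = 0.1370.
Expected DCO frequency = 0.0630 × 0.1370 ≈ 0.00863; observed = 15/2000 ≈ 0.00750.
Coefficient of coincidence = 0.00750/0.00863 ≈ 0.869.

0.869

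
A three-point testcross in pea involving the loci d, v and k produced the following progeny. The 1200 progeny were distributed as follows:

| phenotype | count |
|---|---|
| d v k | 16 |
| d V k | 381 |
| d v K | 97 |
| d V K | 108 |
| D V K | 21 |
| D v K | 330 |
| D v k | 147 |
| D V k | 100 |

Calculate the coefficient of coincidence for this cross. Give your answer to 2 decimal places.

0.65

The two most frequent reciprocal classes, D v K and d V k, are the parental types, so the F1 was D v K / d V k.
The two rarest classes, D V K and d v k, are the double crossovers. Comparing them with the parentals, only the v allele has switched, so v is the middle locus and the order is d – v – k.
d–v: (197 + 37)/1200 = 0.1950; v–k: (255 + 37)/1200 = 0.2433.
Expected DCO frequency = 0.1950 × 0.2433 ≈ 0.04744; observed = 37/1200 ≈ 0.03083.
Coefficient of coincidence = 0.03083/0.04744 ≈ 0.65.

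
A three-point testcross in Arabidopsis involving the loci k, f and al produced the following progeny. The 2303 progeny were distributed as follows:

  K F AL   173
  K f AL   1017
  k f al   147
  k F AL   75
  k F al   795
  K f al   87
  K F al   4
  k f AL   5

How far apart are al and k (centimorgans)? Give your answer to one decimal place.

The two most frequent reciprocal classes, K f AL and k F al, are the parental types, so the F1 was K f AL / k F al.
The two rarest classes, k f AL and K F al, are the double crossovers. Comparing them with the parentals, only the k allele has switched, so k is the middle locus and the order is al – k – f.
Crossovers in the al–k interval produce the single-crossover classes K f al and k F AL (87 + 75 = 162) plus the double crossovers (9).
RF(al–k) = (162 + 9) / 2303 = 171/2303 = 0.0743 → 7.4 centimorgans.

7.4 centimorgans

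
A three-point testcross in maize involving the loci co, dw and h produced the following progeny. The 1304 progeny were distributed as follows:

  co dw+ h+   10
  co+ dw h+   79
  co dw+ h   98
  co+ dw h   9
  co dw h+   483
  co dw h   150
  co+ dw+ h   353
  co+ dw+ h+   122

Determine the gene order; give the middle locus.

dw

The two most frequent reciprocal classes, co dw h+ and co+ dw+ h, are the parental types, so the F1 was co dw h+ / co+ dw+ h.
The two rarest classes, co dw+ h+ and co+ dw h, are the double crossovers. Comparing them with the parentals, only the dw allele has switched, so dw is the middle locus and the order is co – dw – h.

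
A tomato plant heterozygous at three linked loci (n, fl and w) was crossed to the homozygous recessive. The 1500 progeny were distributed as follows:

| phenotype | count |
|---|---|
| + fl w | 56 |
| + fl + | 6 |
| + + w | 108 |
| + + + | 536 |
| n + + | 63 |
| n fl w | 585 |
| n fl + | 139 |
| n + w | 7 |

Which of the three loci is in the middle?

fl

The two most frequent reciprocal classes, + + + and n fl w, are the parental types, so the F1 was + + + / n fl w.
The two rarest classes, + fl + and n + w, are the double crossovers. Comparing them with the parentals, only the fl allele has switched, so fl is the middle locus and the order is w – fl – n.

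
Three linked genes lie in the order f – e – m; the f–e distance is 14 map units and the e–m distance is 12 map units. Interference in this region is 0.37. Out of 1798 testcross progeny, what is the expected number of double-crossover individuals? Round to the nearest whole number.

Map distances give recombination frequencies of 0.140 and 0.120 for the two intervals.
With interference 0.37 (so coincidence = 0.63), expected double-crossover frequency = 0.140 × 0.120 × 0.63 = 0.01058.
Expected number = 0.01058 × 1798 = 19.03 ≈ 19.

19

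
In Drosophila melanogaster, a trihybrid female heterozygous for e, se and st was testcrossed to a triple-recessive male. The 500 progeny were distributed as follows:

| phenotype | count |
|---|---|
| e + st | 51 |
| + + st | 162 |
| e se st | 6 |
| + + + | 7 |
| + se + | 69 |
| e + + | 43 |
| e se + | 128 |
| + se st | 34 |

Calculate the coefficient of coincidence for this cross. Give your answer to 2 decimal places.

The two most frequent reciprocal classes, e se + and + + st, are the parental types, so the F1 was e se + / + + st.
The two rarest classes, e se st and + + +, are the double crossovers. Comparing them with the parentals, only the st allele has switched, so st is the middle locus and the order is e – st – se.
e–st: (120 + 13)/500 = 0.2660; st–se: (77 + 13)/500 = 0.1800.
Expected DCO frequency = 0.2660 × 0.1800 ≈ 0.04788; observed = 13/500 ≈ 0.02600.
Coefficient of coincidence = 0.02600/0.04788 ≈ 0.54.

0.54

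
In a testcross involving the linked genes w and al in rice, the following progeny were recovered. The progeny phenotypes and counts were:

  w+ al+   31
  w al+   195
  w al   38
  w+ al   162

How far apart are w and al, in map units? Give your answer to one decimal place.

16.2 map units

The two most frequent classes, w+ al (162) and w al+ (195), are the parental types, so the F1 was w+ al / w al+.
The recombinant classes are w+ al+ and w al: 31 + 38 = 69.
Recombination frequency = 69/426 = 0.1620 ≈ 16.2%, i.e. 16.2 map units.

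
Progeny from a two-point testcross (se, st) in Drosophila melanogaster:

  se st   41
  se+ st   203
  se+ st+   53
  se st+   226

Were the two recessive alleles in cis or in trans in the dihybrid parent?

trans

The two most frequent classes are se+ st (203) and se st+ (226); these are the parental (non-recombinant) types.
So the F1 carried se+ st on one chromosome and se st+ on the other — the recessive alleles are on opposite chromosomes (trans / repulsion).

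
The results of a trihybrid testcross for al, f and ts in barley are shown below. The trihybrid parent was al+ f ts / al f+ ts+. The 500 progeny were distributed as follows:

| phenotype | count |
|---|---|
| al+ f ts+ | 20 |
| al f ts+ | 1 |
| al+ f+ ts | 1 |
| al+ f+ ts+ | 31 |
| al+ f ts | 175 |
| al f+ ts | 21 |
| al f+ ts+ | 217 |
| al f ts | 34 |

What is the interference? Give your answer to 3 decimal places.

0.653

The two rarest classes, al+ f+ ts and al f ts+, are the double crossovers. Comparing them with the parentals, only the f allele has switched, so f is the middle locus and the order is al – f – ts.
al–f: (65 + 2)/500 = 0.1340; f–ts: (41 + 2)/500 = 0.0860.
Expected DCO frequency = 0.1340 × 0.0860 ≈ 0.01152; observed = 2/500 ≈ 0.00400.
Coefficient of coincidence = 0.00400/0.01152 ≈ 0.347; interference = 1 − 0.347 = 0.653.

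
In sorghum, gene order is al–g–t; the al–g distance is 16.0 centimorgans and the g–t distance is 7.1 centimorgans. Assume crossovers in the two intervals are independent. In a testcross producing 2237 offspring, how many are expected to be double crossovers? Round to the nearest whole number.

25

Map distances give recombination frequencies of 0.160 and 0.071 for the two intervals.
With no interference, expected double-crossover frequency = 0.160 × 0.071 = 0.01136.
Expected number = 0.01136 × 2237 = 25.41 ≈ 25.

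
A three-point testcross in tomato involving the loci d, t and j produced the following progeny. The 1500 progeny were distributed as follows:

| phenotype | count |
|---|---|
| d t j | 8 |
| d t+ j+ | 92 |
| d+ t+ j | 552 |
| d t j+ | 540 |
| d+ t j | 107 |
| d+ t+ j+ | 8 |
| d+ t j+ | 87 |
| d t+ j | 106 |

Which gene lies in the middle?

The two most frequent reciprocal classes, d t j+ and d+ t+ j, are the parental types, so the F1 was d t j+ / d+ t+ j.
The two rarest classes, d t j and d+ t+ j+, are the double crossovers. Comparing them with the parentals, only the j allele has switched, so j is the middle locus and the order is d – j – t.

j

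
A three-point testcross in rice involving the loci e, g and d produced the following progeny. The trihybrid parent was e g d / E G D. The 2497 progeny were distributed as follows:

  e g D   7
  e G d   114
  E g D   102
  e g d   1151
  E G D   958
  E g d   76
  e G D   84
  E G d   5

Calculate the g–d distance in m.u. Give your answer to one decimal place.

9.1 m.u.

The two rarest classes, e g D and E G d, are the double crossovers. Comparing them with the parentals, only the d allele has switched, so d is the middle locus and the order is e – d – g.
Crossovers in the d–g interval produce the single-crossover classes e G d and E g D (114 + 102 = 216) plus the double crossovers (12).
RF(d–g) = (216 + 12) / 2497 = 228/2497 = 0.0913 → 9.1 m.u.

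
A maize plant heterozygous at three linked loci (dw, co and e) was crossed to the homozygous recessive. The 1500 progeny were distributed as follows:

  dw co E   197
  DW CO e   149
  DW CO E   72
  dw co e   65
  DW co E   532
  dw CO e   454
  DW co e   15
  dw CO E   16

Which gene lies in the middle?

The two most frequent reciprocal classes, dw CO e and DW co E, are the parental types, so the F1 was dw CO e / DW co E.
The two rarest classes, dw CO E and DW co e, are the double crossovers. Comparing them with the parentals, only the e allele has switched, so e is the middle locus and the order is dw – e – co.

e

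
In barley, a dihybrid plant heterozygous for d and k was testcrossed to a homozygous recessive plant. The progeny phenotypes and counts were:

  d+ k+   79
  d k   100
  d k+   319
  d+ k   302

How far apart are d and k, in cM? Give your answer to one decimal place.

22.4 cM

The two most frequent classes, d+ k (302) and d k+ (319), are the parental types, so the F1 was d+ k / d k+.
The recombinant classes are d+ k+ and d k: 79 + 100 = 179.
Recombination frequency = 179/800 = 0.2238 ≈ 22.4%, i.e. 22.4 cM.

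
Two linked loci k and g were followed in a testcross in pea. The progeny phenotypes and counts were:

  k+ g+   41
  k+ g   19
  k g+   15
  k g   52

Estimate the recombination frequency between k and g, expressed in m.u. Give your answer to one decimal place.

The two most frequent classes, k+ g+ (41) and k g (52), are the parental types, so the F1 was k+ g+ / k g.
The recombinant classes are k+ g and k g+: 19 + 15 = 34.
Recombination frequency = 34/127 = 0.2677 ≈ 26.8%, i.e. 26.8 m.u.

26.8 m.u.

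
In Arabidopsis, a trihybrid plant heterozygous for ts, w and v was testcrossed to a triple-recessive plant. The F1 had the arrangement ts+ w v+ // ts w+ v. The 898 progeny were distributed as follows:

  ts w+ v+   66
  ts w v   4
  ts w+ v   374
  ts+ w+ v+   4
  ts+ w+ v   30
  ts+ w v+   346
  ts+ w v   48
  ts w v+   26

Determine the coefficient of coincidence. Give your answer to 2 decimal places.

The two rarest classes, ts+ w+ v+ and ts w v, are the double crossovers. Comparing them with the parentals, only the w allele has switched, so w is the middle locus and the order is ts – w – v.
ts–w: (56 + 8)/898 = 0.0713; w–v: (114 + 8)/898 = 0.1359.
Expected DCO frequency = 0.0713 × 0.1359 ≈ 0.00969; observed = 8/898 ≈ 0.00891.
Coefficient of coincidence = 0.00891/0.00969 ≈ 0.92.

0.92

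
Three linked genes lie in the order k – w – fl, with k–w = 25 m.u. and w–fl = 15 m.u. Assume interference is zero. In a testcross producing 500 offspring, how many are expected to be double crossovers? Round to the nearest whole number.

Map distances give recombination frequencies of 0.250 and 0.150 for the two intervals.
With no interference, expected double-crossover frequency = 0.250 × 0.150 = 0.03750.
Expected number = 0.03750 × 500 = 18.75 ≈ 19.

19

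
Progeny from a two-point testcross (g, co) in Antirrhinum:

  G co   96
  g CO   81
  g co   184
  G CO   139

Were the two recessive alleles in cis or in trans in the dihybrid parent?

cis

The two most frequent classes are G CO (139) and g co (184); these are the parental (non-recombinant) types.
So the F1 carried G CO on one chromosome and g co on the other — the recessive alleles are on the same chromosome (cis / coupling).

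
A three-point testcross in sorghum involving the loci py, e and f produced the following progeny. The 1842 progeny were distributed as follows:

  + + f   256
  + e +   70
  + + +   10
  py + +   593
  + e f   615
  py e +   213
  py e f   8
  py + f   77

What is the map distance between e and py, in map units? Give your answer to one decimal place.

26.4 map units

The two most frequent reciprocal classes, py + + and + e f, are the parental types, so the F1 was py + + / + e f.
The two rarest classes, + + + and py e f, are the double crossovers. Comparing them with the parentals, only the py allele has switched, so py is the middle locus and the order is f – py – e.
Crossovers in the py–e interval produce the single-crossover classes py e + and + + f (213 + 256 = 469) plus the double crossovers (18).
RF(py–e) = (469 + 18) / 1842 = 487/1842 = 0.2644 → 26.4 map units.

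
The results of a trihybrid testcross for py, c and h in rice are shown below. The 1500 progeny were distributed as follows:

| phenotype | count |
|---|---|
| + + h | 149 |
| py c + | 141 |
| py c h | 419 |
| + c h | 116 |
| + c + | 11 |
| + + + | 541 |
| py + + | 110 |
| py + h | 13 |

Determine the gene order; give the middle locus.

The two most frequent reciprocal classes, py c h and + + +, are the parental types, so the F1 was py c h / + + +.
The two rarest classes, py + h and + c +, are the double crossovers. Comparing them with the parentals, only the c allele has switched, so c is the middle locus and the order is h – c – py.

c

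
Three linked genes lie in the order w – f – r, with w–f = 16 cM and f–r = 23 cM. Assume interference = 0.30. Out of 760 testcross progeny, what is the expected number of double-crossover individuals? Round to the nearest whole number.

20

Map distances give recombination frequencies of 0.160 and 0.230 for the two intervals.
With interference 0.30 (so coincidence = 0.70), expected double-crossover frequency = 0.160 × 0.230 × 0.70 = 0.02576.
Expected number = 0.02576 × 760 = 19.58 ≈ 20.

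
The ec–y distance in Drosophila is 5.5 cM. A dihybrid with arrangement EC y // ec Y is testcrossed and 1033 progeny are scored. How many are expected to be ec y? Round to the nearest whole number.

A map distance of 5.5 cM corresponds to a recombination frequency of 0.055.
The F1 is EC y / ec Y, so ec y is a recombinant gamete class with expected frequency r/2 = 0.055/2 = 0.0275.
Expected number = 0.0275 × 1033 = 28.41 ≈ 28.

28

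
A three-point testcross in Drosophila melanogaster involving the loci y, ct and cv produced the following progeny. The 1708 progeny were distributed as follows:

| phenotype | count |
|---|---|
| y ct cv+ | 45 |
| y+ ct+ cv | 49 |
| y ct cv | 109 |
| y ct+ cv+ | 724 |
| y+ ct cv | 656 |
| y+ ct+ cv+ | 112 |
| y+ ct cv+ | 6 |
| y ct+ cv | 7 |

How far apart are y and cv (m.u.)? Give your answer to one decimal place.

The two most frequent reciprocal classes, y ct+ cv+ and y+ ct cv, are the parental types, so the F1 was y ct+ cv+ / y+ ct cv.
The two rarest classes, y ct+ cv and y+ ct cv+, are the double crossovers. Comparing them with the parentals, only the cv allele has switched, so cv is the middle locus and the order is ct – cv – y.
Crossovers in the cv–y interval produce the single-crossover classes y+ ct+ cv+ and y ct cv (112 + 109 = 221) plus the double crossovers (13).
RF(cv–y) = (221 + 13) / 1708 = 234/1708 = 0.1370 → 13.7 m.u.

13.7 m.u.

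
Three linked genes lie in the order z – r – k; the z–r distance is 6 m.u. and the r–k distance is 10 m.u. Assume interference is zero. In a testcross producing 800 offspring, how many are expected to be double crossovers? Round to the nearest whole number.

Map distances give recombination frequencies of 0.060 and 0.100 for the two intervals.
With no interference, expected double-crossover frequency = 0.060 × 0.100 = 0.00600.
Expected number = 0.00600 × 800 = 4.80 ≈ 5.

5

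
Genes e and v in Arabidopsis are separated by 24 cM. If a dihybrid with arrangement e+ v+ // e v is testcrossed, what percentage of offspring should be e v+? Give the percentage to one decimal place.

12.0%

A map distance of 24 cM corresponds to a recombination frequency of 0.240.
The F1 is e+ v+ / e v, so e v+ is a recombinant gamete class with expected frequency r/2 = 0.240/2 = 0.1200.
That is 0.1200 = 12.0% of the progeny.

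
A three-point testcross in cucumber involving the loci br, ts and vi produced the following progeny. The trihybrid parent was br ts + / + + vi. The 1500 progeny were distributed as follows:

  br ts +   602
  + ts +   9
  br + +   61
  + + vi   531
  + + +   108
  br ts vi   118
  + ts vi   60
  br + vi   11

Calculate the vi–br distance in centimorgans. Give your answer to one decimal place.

16.4 centimorgans

The two rarest classes, + ts + and br + vi, are the double crossovers. Comparing them with the parentals, only the br allele has switched, so br is the middle locus and the order is vi – br – ts.
Crossovers in the vi–br interval produce the single-crossover classes br ts vi and + + + (118 + 108 = 226) plus the double crossovers (20).
RF(vi–br) = (226 + 20) / 1500 = 246/1500 = 0.1640 → 16.4 centimorgans.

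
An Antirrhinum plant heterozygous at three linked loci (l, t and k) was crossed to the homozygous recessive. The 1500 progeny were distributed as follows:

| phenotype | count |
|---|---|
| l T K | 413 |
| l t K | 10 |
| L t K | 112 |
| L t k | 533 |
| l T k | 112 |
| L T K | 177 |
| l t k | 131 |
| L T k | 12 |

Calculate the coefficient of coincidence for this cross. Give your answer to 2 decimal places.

The two most frequent reciprocal classes, L t k and l T K, are the parental types, so the F1 was L t k / l T K.
The two rarest classes, L T k and l t K, are the double crossovers. Comparing them with the parentals, only the t allele has switched, so t is the middle locus and the order is k – t – l.
k–t: (224 + 22)/1500 = 0.1640; t–l: (308 + 22)/1500 = 0.2200.
Expected DCO frequency = 0.1640 × 0.2200 ≈ 0.03608; observed = 22/1500 ≈ 0.01467.
Coefficient of coincidence = 0.01467/0.03608 ≈ 0.41.

0.41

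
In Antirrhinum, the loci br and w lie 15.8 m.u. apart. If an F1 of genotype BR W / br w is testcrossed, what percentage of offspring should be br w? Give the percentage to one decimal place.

42.1%

A map distance of 15.8 m.u. corresponds to a recombination frequency of 0.158.
The F1 is BR W / br w, so br w is a parental gamete class with expected frequency (1 − r)/2 = 0.842/2 = 0.4210.
That is 0.4210 = 42.1% of the progeny.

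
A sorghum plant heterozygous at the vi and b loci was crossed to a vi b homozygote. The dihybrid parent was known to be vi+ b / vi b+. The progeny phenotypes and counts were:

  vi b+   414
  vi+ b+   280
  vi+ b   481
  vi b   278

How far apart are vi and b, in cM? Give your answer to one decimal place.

The recombinant classes are vi+ b+ and vi b: 280 + 278 = 558.
Recombination frequency = 558/1453 = 0.3840 ≈ 38.4%, i.e. 38.4 cM.

38.4 cM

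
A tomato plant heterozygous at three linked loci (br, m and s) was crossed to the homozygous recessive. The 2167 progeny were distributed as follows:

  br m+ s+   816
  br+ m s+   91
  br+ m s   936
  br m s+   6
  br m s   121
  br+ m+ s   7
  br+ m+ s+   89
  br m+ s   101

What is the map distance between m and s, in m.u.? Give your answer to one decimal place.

9.5 m.u.

The two most frequent reciprocal classes, br+ m s and br m+ s+, are the parental types, so the F1 was br+ m s / br m+ s+.
The two rarest classes, br+ m+ s and br m s+, are the double crossovers. Comparing them with the parentals, only the m allele has switched, so m is the middle locus and the order is s – m – br.
Crossovers in the s–m interval produce the single-crossover classes br+ m s+ and br m+ s (91 + 101 = 192) plus the double crossovers (13).
RF(s–m) = (192 + 13) / 2167 = 205/2167 = 0.0946 → 9.5 m.u.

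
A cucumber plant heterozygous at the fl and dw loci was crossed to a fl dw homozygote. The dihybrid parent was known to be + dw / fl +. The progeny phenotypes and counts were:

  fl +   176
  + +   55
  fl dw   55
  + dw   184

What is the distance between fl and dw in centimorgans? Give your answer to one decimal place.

The recombinant classes are + + and fl dw: 55 + 55 = 110.
Recombination frequency = 110/470 = 0.2340 ≈ 23.4%, i.e. 23.4 centimorgans.

23.4 centimorgans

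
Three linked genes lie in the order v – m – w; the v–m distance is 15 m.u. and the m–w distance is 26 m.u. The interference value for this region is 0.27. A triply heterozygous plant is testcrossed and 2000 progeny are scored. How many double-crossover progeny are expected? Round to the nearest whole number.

Map distances give recombination frequencies of 0.150 and 0.260 for the two intervals.
With interference 0.27 (so coincidence = 0.73), expected double-crossover frequency = 0.150 × 0.260 × 0.73 = 0.02847.
Expected number = 0.02847 × 2000 = 56.94 ≈ 57.

57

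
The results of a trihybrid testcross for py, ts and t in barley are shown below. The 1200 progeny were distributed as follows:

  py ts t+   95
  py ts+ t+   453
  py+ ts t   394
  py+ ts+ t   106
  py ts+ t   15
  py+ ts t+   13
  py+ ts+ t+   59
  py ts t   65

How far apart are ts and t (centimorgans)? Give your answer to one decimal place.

19.1 centimorgans

The two most frequent reciprocal classes, py ts+ t+ and py+ ts t, are the parental types, so the F1 was py ts+ t+ / py+ ts t.
The two rarest classes, py ts+ t and py+ ts t+, are the double crossovers. Comparing them with the parentals, only the t allele has switched, so t is the middle locus and the order is ts – t – py.
Crossovers in the ts–t interval produce the single-crossover classes py ts t+ and py+ ts+ t (95 + 106 = 201) plus the double crossovers (28).
RF(ts–t) = (201 + 28) / 1200 = 229/1200 = 0.1908 → 19.1 centimorgans.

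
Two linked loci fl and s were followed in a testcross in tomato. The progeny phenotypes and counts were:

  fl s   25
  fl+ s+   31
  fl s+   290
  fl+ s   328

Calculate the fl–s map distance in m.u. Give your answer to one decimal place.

8.3 m.u.

The two most frequent classes, fl+ s (328) and fl s+ (290), are the parental types, so the F1 was fl+ s / fl s+.
The recombinant classes are fl+ s+ and fl s: 31 + 25 = 56.
Recombination frequency = 56/674 = 0.0831 ≈ 8.3%, i.e. 8.3 m.u.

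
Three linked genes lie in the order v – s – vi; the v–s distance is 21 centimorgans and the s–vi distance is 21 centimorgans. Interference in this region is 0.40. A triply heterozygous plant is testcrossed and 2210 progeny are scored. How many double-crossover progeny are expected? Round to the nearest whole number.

58

Map distances give recombination frequencies of 0.210 and 0.210 for the two intervals.
With interference 0.40 (so coincidence = 0.60), expected double-crossover frequency = 0.210 × 0.210 × 0.60 = 0.02646.
Expected number = 0.02646 × 2210 = 58.48 ≈ 58.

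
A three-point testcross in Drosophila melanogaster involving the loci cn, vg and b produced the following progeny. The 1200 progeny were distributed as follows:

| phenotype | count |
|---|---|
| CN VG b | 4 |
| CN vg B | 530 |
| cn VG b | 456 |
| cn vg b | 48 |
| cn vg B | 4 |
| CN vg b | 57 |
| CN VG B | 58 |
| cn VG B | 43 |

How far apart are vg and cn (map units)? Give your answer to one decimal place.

9.5 map units

The two most frequent reciprocal classes, cn VG b and CN vg B, are the parental types, so the F1 was cn VG b / CN vg B.
The two rarest classes, CN VG b and cn vg B, are the double crossovers. Comparing them with the parentals, only the cn allele has switched, so cn is the middle locus and the order is vg – cn – b.
Crossovers in the vg–cn interval produce the single-crossover classes cn vg b and CN VG B (48 + 58 = 106) plus the double crossovers (8).
RF(vg–cn) = (106 + 8) / 1200 = 114/1200 = 0.0950 → 9.5 map units.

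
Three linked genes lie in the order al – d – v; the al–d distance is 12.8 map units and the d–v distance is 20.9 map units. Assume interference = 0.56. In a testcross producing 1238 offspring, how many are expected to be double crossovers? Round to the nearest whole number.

Map distances give recombination frequencies of 0.128 and 0.209 for the two intervals.
With interference 0.56 (so coincidence = 0.44), expected double-crossover frequency = 0.128 × 0.209 × 0.44 = 0.01177.
Expected number = 0.01177 × 1238 = 14.57 ≈ 15.

15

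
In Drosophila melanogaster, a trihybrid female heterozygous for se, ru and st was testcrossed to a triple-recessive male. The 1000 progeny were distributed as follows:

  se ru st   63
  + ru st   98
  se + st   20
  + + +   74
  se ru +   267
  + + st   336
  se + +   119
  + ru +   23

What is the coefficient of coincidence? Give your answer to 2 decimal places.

The two most frequent reciprocal classes, se ru + and + + st, are the parental types, so the F1 was se ru + / + + st.
The two rarest classes, + ru + and se + st, are the double crossovers. Comparing them with the parentals, only the se allele has switched, so se is the middle locus and the order is st – se – ru.
st–se: (137 + 43)/1000 = 0.1800; se–ru: (217 + 43)/1000 = 0.2600.
Expected DCO frequency = 0.1800 × 0.2600 ≈ 0.04680; observed = 43/1000 ≈ 0.04300.
Coefficient of coincidence = 0.04300/0.04680 ≈ 0.92.

0.92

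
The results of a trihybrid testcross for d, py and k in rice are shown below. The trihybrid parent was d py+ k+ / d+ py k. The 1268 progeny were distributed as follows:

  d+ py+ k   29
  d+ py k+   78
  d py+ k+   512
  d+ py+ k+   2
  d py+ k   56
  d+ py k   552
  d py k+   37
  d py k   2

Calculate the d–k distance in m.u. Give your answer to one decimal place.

10.9 m.u.

The two rarest classes, d+ py+ k+ and d py k, are the double crossovers. Comparing them with the parentals, only the d allele has switched, so d is the middle locus and the order is py – d – k.
Crossovers in the d–k interval produce the single-crossover classes d py+ k and d+ py k+ (56 + 78 = 134) plus the double crossovers (4).
RF(d–k) = (134 + 4) / 1268 = 138/1268 = 0.1088 → 10.9 m.u.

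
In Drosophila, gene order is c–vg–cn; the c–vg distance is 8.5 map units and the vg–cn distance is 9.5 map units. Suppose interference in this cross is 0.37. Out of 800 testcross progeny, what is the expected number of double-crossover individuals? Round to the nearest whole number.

Map distances give recombination frequencies of 0.085 and 0.095 for the two intervals.
With interference 0.37 (so coincidence = 0.63), expected double-crossover frequency = 0.085 × 0.095 × 0.63 = 0.00509.
Expected number = 0.00509 × 800 = 4.07 ≈ 4.

4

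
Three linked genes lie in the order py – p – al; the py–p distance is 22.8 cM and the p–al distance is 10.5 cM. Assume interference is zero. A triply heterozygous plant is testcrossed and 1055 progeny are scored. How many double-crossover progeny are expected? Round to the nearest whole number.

Map distances give recombination frequencies of 0.228 and 0.105 for the two intervals.
With no interference, expected double-crossover frequency = 0.228 × 0.105 = 0.02394.
Expected number = 0.02394 × 1055 = 25.26 ≈ 25.

25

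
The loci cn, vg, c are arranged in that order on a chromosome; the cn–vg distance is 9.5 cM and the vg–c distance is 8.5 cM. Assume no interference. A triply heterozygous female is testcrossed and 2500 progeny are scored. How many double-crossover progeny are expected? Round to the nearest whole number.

Map distances give recombination frequencies of 0.095 and 0.085 for the two intervals.
With no interference, expected double-crossover frequency = 0.095 × 0.085 = 0.00808.
Expected number = 0.00808 × 2500 = 20.19 ≈ 20.

20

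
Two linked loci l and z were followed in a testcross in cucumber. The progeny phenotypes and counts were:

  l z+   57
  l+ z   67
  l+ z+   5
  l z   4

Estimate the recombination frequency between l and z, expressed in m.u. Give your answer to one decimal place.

6.8 m.u.

The two most frequent classes, l+ z (67) and l z+ (57), are the parental types, so the F1 was l+ z / l z+.
The recombinant classes are l+ z+ and l z: 5 + 4 = 9.
Recombination frequency = 9/133 = 0.0677 ≈ 6.8%, i.e. 6.8 m.u.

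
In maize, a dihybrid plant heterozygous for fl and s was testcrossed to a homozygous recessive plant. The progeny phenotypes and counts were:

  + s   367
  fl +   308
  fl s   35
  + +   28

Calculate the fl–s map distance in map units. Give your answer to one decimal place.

8.5 map units

The two most frequent classes, + s (367) and fl + (308), are the parental types, so the F1 was + s / fl +.
The recombinant classes are + + and fl s: 28 + 35 = 63.
Recombination frequency = 63/738 = 0.0854 ≈ 8.5%, i.e. 8.5 map units.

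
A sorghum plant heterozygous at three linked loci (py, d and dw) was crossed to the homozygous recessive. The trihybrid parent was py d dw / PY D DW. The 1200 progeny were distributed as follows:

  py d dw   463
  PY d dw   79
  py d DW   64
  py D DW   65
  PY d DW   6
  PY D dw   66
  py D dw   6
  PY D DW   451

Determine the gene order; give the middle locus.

d

The two rarest classes, py D dw and PY d DW, are the double crossovers. Comparing them with the parentals, only the d allele has switched, so d is the middle locus and the order is dw – d – py.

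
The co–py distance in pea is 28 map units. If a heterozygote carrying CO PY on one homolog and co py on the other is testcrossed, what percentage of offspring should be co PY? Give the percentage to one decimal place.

A map distance of 28 map units corresponds to a recombination frequency of 0.280.
The F1 is CO PY / co py, so co PY is a recombinant gamete class with expected frequency r/2 = 0.280/2 = 0.1400.
That is 0.1400 = 14.0% of the progeny.

14.0%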